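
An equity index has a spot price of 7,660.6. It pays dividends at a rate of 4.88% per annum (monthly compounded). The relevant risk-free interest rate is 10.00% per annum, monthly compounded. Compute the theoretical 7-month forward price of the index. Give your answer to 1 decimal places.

7,891.4

F = S · (1+r/12)^(12T) / (1+q/12)^(12T)
= 7660.6 × 1.059812 / 1.028816 = 7660.6 × 1.030128
F = 7,891.4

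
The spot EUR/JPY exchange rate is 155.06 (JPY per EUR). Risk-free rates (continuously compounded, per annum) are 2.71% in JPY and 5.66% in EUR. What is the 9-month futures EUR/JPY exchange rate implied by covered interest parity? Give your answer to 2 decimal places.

F = S·e^((r_JPY − r_EUR)T) = 155.06 · e^((0.0271 − 0.0566) × 9/12)
= 155.06 · e^-0.022125 = 155.06 × 0.978118
F = 151.67 JPY per EUR

151.67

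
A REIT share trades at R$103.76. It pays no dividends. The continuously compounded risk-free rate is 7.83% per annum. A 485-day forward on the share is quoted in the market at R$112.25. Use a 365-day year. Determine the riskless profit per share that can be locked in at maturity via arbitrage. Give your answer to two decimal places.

Fair forward: F* = S·e^(carry·T), with carry = r = 0.0783
F* = 103.76 · e^(0.0783 × 485/365) = 103.76 · e^0.104042 = 103.76 × 1.109647 = R$115.1370
Market R$112.25 < fair R$115.1370: forward underpriced → reverse cash-and-carry (short spot, go long the forward).
At maturity, profit = |F_mkt − F*| = |112.25 − 115.1370| = R$2.89 per share

R$2.89 per share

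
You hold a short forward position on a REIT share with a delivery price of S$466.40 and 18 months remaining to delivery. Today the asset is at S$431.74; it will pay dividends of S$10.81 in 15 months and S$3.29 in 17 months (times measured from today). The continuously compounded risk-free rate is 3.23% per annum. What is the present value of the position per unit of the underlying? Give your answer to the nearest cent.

PV(remaining dividends) I = 10.81·e^(−0.0323·15/12) + 3.29·e^(−0.0323·17/12) = 13.5251
Current forward F = (S − I)·e^(rT) = (431.74 − 13.5251)·e^(0.0323·18/12) = 418.2149 × 1.049643 = 438.9763
Value (long) = (F − K)·e^(−rT) = (438.9763 − 466.40) × 0.952705 = -26.1267
Short position value = −(long value) = S$26.13

S$26.13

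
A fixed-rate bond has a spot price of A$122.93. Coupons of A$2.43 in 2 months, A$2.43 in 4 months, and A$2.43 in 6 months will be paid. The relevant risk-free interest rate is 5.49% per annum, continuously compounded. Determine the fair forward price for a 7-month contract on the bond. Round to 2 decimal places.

A$119.54

PV(coupons) I = 2.43·e^(−0.0549·2/12) + 2.43·e^(−0.0549·4/12) + 2.43·e^(−0.0549·6/12)
I = 2.4079 + 2.3859 + 2.3642 = 7.1580
F = (S − I)·e^(rT) = (122.93 − 7.1580) · e^(0.0549·7/12)
= 115.7720 · e^0.032025 = 115.7720 × 1.032543 = A$119.54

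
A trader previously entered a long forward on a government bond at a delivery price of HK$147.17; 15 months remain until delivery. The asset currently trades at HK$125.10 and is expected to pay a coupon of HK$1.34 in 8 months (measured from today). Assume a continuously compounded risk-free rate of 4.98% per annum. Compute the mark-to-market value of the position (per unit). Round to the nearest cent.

PV(remaining coupons) I = 1.34·e^(−0.0498·8/12) = 1.2962
Current forward F = (S − I)·e^(rT) = (125.10 − 1.2962)·e^(0.0498·15/12) = 123.8038 × 1.064228 = 131.7555
Value (long) = (F − K)·e^(−rT) = (131.7555 − 147.17) × 0.939648 = -14.4842
Value = -HK$14.48

-HK$14.48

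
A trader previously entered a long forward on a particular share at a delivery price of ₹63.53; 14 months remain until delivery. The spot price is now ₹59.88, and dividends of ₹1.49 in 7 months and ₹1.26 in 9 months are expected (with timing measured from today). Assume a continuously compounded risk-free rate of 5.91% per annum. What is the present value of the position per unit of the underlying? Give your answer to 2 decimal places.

PV(remaining dividends) I = 1.49·e^(−0.0591·7/12) + 1.26·e^(−0.0591·9/12) = 2.6449
Current forward F = (S − I)·e^(rT) = (59.88 − 2.6449)·e^(0.0591·14/12) = 57.2351 × 1.071383 = 61.3207
Value (long) = (F − K)·e^(−rT) = (61.3207 − 63.53) × 0.933373 = -2.0621
Value = -₹2.06

-₹2.06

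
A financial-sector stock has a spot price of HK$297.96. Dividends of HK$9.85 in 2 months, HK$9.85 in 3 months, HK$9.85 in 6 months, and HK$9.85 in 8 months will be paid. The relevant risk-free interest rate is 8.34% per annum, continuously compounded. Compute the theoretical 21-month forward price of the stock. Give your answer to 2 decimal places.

PV(dividends) I = 9.85·e^(−0.0834·2/12) + 9.85·e^(−0.0834·3/12) + 9.85·e^(−0.0834·6/12) + 9.85·e^(−0.0834·8/12)
I = 9.7140 + 9.6468 + 9.4477 + 9.3173 = 38.1258
F = (S − I)·e^(rT) = (297.96 − 38.1258) · e^(0.0834·21/12)
= 259.8342 · e^0.145950 = 259.8342 × 1.157138 = HK$300.66

HK$300.66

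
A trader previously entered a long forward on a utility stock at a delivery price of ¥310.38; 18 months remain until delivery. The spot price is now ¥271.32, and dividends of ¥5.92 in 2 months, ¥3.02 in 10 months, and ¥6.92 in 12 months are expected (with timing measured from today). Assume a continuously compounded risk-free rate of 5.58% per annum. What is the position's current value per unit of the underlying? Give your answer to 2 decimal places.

-¥29.43

PV(remaining dividends) I = 5.92·e^(−0.0558·2/12) + 3.02·e^(−0.0558·10/12) + 6.92·e^(−0.0558·12/12) = 15.2924
Current forward F = (S − I)·e^(rT) = (271.32 − 15.2924)·e^(0.0558·18/12) = 256.0276 × 1.087303 = 278.3796
Value (long) = (F − K)·e^(−rT) = (278.3796 − 310.38) × 0.919707 = -29.4310
Value = -¥29.43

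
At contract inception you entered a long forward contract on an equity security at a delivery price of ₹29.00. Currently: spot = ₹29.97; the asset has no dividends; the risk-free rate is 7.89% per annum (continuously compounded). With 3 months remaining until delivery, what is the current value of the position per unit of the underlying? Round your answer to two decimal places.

₹1.54

Current fair forward for the remaining 3 months: F = S·e^(r·T), r = 0.0789
F = 29.97 · e^(0.0789 × 3/12) = 29.97 × 1.019921 = 30.5670
Value of long forward = (F − K)·e^(−rT) = (30.5670 − 29.00) · e^(−0.0789·3/12)
= 1.5670 × 0.980468 = 1.54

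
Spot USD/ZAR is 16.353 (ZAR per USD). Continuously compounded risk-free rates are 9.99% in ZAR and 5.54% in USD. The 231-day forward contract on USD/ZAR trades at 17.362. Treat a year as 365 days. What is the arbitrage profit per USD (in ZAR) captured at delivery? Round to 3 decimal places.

0.542 per USD (in ZAR)

Fair forward: F* = S·e^(carry·T), with carry = (r_ZAR − r_USD) = 0.0999 − 0.0554 = 0.0445
F* = 16.353 · e^(0.0445 × 231/365) = 16.353 · e^0.028163 = 16.353 × 1.028563 = 16.8201
Market 17.362 > fair 16.8201: forward overpriced → cash-and-carry (buy spot, short the forward).
At maturity, profit = |F_mkt − F*| = |17.362 − 16.8201| = 0.542 per USD (in ZAR)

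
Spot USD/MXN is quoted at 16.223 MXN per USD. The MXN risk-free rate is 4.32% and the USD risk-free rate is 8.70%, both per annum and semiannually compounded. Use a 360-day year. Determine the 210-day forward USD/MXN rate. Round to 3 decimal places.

By covered interest parity, F = S · (1+r_MXN/2)^(2T) / (1+r_USD/2)^(2T)
= 16.223 × 1.025245 / 1.050932 = 16.223 × 0.975558
F = 15.826 MXN per USD

15.826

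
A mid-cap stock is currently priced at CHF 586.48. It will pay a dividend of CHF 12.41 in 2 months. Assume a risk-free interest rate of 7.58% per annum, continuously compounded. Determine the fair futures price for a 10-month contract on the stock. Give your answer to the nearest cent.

CHF 611.67

PV(dividends) I = 12.41·e^(−0.0758·2/12)
I = 12.2542
F = (S − I)·e^(rT) = (586.48 − 12.2542) · e^(0.0758·10/12)
= 574.2258 · e^0.063167 = 574.2258 × 1.065205 = CHF 611.67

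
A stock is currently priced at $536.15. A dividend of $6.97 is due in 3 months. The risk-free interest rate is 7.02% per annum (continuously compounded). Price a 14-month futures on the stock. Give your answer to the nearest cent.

$574.48

PV(dividends) I = 6.97·e^(−0.0702·3/12)
I = 6.8487
F = (S − I)·e^(rT) = (536.15 − 6.8487) · e^(0.0702·14/12)
= 529.3013 · e^0.081900 = 529.3013 × 1.085347 = $574.48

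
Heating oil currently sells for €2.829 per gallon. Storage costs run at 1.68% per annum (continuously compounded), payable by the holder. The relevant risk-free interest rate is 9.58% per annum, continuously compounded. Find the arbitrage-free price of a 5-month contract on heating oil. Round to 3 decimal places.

Net carry = r + u − y = 0.0958 + 0.0168 − 0.0000 = 0.1126
F = S·e^((r+u−y)T) = 2.829 · e^(0.1126 × 5/12) = 2.829 · e^0.046917
= 2.829 × 1.048035 = €2.965 per gallon

€2.965 per gallon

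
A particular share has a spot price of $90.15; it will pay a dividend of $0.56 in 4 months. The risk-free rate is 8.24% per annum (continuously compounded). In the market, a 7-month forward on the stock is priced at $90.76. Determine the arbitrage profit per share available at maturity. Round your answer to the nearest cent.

$3.26 per share

PV(dividends) I = 0.56·e^(−0.0824·4/12) = 0.5448
Fair forward F* = (S − I)·e^(rT) = (90.15 − 0.5448)·e^0.048067 = 89.6052 × 1.049241 = 94.0174
Market $90.76 < fair 94.0174: forward underpriced → reverse cash-and-carry (short the stock, invest proceeds at r, pay the dividends, go long the forward).
Profit at T = |F_mkt − F*| = |90.76 − 94.0174| = $3.26 per share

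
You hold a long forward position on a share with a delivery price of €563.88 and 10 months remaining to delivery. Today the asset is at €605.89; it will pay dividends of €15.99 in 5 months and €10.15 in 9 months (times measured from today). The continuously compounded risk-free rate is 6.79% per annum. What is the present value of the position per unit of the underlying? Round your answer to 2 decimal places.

PV(remaining dividends) I = 15.99·e^(−0.0679·5/12) + 10.15·e^(−0.0679·9/12) = 25.1900
Current forward F = (S − I)·e^(rT) = (605.89 − 25.1900)·e^(0.0679·10/12) = 580.7000 × 1.058215 = 614.5055
Value (long) = (F − K)·e^(−rT) = (614.5055 − 563.88) × 0.944988 = 47.8405
Value = €47.84

€47.84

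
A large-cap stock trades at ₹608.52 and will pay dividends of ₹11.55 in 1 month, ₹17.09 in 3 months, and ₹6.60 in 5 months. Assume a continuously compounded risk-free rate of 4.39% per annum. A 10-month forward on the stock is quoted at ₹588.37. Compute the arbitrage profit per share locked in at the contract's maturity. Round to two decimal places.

₹6.63 per share

PV(dividends) I = 11.55·e^(−0.0439·1/12) + 17.09·e^(−0.0439·3/12) + 6.60·e^(−0.0439·5/12) = 34.8917
Fair forward F* = (S − I)·e^(rT) = (608.52 − 34.8917)·e^0.036583 = 573.6283 × 1.037260 = 595.0017
Market ₹588.37 < fair 595.0017: forward underpriced → reverse cash-and-carry (short the stock, invest proceeds at r, pay the dividends, go long the forward).
Profit at T = |F_mkt − F*| = |588.37 − 595.0017| = ₹6.63 per share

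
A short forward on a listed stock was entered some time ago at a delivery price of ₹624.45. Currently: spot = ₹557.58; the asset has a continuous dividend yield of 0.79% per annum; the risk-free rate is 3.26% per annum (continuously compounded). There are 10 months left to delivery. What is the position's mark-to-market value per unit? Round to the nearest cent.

Current fair forward for the remaining 10 months: F = S·e^((r − q)·T), (r − q) = 0.0326 − 0.0079 = 0.0247
F = 557.58 · e^(0.0247 × 10/12) = 557.58 × 1.020797 = 569.1760
Value of long forward = (F − K)·e^(−rT) = (569.1760 − 624.45) · e^(−0.0326·10/12)
= -55.2740 × 0.973199 = -53.79
Short position value = −(long value) = ₹53.79

₹53.79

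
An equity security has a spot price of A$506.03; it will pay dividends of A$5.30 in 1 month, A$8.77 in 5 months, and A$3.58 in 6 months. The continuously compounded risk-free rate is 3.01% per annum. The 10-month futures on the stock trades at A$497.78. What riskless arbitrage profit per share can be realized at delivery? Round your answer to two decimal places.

A$3.19 per share

PV(dividends) I = 5.30·e^(−0.0301·1/12) + 8.77·e^(−0.0301·5/12) + 3.58·e^(−0.0301·6/12) = 17.4739
Fair futures F* = (S − I)·e^(rT) = (506.03 − 17.4739)·e^0.025083 = 488.5561 × 1.025400 = 500.9654
Market A$497.78 < fair 500.9654: forward underpriced → reverse cash-and-carry (short the stock, invest proceeds at r, pay the dividends, go long the forward).
Profit at T = |F_mkt − F*| = |497.78 − 500.9654| = A$3.19 per share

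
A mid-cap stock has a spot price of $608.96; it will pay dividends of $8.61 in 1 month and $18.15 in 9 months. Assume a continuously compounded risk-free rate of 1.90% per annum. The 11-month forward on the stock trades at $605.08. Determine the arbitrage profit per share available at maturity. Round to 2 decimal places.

PV(dividends) I = 8.61·e^(−0.0190·1/12) + 18.15·e^(−0.0190·9/12) = 26.4896
Fair forward F* = (S − I)·e^(rT) = (608.96 − 26.4896)·e^0.017417 = 582.4704 × 1.017570 = 592.7044
Market $605.08 > fair 592.7044: forward overpriced → cash-and-carry (borrow at r, buy the stock and collect the dividends, short the forward).
Profit at T = |F_mkt − F*| = |605.08 − 592.7044| = $12.38 per share

$12.38 per share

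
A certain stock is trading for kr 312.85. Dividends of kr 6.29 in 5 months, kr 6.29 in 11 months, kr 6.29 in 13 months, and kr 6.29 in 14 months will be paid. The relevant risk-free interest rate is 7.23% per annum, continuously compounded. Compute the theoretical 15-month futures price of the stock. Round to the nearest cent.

kr 316.62

PV(dividends) I = 6.29·e^(−0.0723·5/12) + 6.29·e^(−0.0723·11/12) + 6.29·e^(−0.0723·13/12) + 6.29·e^(−0.0723·14/12)
I = 6.1033 + 5.8866 + 5.8161 + 5.7812 = 23.5872
F = (S − I)·e^(rT) = (312.85 − 23.5872) · e^(0.0723·15/12)
= 289.2628 · e^0.090375 = 289.2628 × 1.094585 = kr 316.62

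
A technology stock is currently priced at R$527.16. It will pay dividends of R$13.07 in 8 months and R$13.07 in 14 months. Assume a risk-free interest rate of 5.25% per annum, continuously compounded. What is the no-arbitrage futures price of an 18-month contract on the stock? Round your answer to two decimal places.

PV(dividends) I = 13.07·e^(−0.0525·8/12) + 13.07·e^(−0.0525·14/12)
I = 12.6205 + 12.2935 = 24.9140
F = (S − I)·e^(rT) = (527.16 − 24.9140) · e^(0.0525·18/12)
= 502.2460 · e^0.078750 = 502.2460 × 1.081934 = R$543.40

R$543.40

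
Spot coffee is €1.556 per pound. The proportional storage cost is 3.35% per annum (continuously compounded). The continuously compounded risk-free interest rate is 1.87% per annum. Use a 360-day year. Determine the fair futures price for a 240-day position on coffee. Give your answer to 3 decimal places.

€1.611 per pound

Net carry = r + u − y = 0.0187 + 0.0335 − 0.0000 = 0.0522
F = S·e^((r+u−y)T) = 1.556 · e^(0.0522 × 240/360) = 1.556 · e^0.034800
= 1.556 × 1.035413 = €1.611 per pound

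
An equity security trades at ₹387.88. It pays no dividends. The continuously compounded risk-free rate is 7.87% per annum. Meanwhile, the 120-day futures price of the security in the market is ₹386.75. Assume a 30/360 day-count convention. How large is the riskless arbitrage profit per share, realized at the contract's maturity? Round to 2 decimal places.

₹11.44 per share

Fair futures: F* = S·e^(carry·T), with carry = r = 0.0787
F* = 387.88 · e^(0.0787 × 120/360) = 387.88 · e^0.026233 = 387.88 × 1.026580 = ₹398.1899
Market ₹386.75 < fair ₹398.1899: forward underpriced → reverse cash-and-carry (short spot, go long the forward).
At maturity, profit = |F_mkt − F*| = |386.75 − 398.1899| = ₹11.44 per share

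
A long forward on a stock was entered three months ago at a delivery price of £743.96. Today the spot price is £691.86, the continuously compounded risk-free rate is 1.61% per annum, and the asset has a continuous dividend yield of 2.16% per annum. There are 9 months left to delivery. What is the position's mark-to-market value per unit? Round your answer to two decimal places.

-£54.29

Current fair forward for the remaining 9 months: F = S·e^((r − q)·T), (r − q) = 0.0161 − 0.0216 = -0.0055
F = 691.86 · e^(-0.0055 × 9/12) = 691.86 × 0.995883 = 689.0116
Value of long forward = (F − K)·e^(−rT) = (689.0116 − 743.96) · e^(−0.0161·9/12)
= -54.9484 × 0.987998 = -54.29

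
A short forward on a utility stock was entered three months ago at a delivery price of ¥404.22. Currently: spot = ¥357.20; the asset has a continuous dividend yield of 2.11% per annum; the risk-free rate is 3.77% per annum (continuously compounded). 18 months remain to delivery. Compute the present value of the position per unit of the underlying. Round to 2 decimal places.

Current fair forward for the remaining 18 months: F = S·e^((r − q)·T), (r − q) = 0.0377 − 0.0211 = 0.0166
F = 357.20 · e^(0.0166 × 18/12) = 357.20 × 1.025213 = 366.2061
Value of long forward = (F − K)·e^(−rT) = (366.2061 − 404.22) · e^(−0.0377·18/12)
= -38.0139 × 0.945019 = -35.92
Short position value = −(long value) = ¥35.92

¥35.92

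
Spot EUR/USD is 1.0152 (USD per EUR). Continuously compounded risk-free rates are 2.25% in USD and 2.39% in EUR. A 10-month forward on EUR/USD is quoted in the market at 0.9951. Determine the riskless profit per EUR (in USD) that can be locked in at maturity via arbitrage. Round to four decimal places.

Fair forward: F* = S·e^(carry·T), with carry = (r_USD − r_EUR) = 0.0225 − 0.0239 = -0.0014
F* = 1.0152 · e^(-0.0014 × 10/12) = 1.0152 · e^-0.001167 = 1.0152 × 0.998834 = 1.0140
Market 0.9951 < fair 1.0140: forward underpriced → reverse cash-and-carry (short spot, go long the forward).
At maturity, profit = |F_mkt − F*| = |0.9951 − 1.0140| = 0.0189 per EUR (in USD)

0.0189 per EUR (in USD)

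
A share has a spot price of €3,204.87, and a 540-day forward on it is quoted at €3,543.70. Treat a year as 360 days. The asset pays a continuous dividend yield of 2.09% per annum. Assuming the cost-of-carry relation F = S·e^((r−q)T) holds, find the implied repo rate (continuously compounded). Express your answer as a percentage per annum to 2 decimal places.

From F = S·e^((r−q)T): (r − q) = ln(F/S)/T
ln(3543.70/3204.87) = ln(1.105723) = 0.100499
(r − q) = 0.100499 / (540/360) = 0.066999
r = ln(F/S)/T + q = 0.066999 + 0.0209 = 0.087899
r = 8.79%

8.79%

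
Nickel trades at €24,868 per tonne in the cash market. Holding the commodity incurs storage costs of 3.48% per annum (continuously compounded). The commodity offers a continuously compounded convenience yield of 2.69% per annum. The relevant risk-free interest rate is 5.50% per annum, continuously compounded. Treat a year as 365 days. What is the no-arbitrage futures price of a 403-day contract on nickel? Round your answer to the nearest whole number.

Net carry = r + u − y = 0.0550 + 0.0348 − 0.0269 = 0.0629
F = S·e^((r+u−y)T) = 24868 · e^(0.0629 × 403/365) = 24868 · e^0.069448
= 24868 × 1.071916 = €26,656 per tonne

€26,656 per tonne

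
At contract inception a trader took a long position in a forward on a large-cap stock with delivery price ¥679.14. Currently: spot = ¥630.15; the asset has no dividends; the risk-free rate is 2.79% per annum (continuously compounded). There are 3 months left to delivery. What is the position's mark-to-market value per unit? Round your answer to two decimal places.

-¥44.27

Current fair forward for the remaining 3 months: F = S·e^(r·T), r = 0.0279
F = 630.15 · e^(0.0279 × 3/12) = 630.15 × 1.006999 = 634.5604
Value of long forward = (F − K)·e^(−rT) = (634.5604 − 679.14) · e^(−0.0279·3/12)
= -44.5796 × 0.993049 = -44.27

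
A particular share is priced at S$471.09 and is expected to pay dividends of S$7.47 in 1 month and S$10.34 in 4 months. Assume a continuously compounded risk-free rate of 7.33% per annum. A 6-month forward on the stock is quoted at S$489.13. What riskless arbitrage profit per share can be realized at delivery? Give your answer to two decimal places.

PV(dividends) I = 7.47·e^(−0.0733·1/12) + 10.34·e^(−0.0733·4/12) = 17.5149
Fair forward F* = (S − I)·e^(rT) = (471.09 − 17.5149)·e^0.036650 = 453.5751 × 1.037330 = 470.5071
Market S$489.13 > fair 470.5071: forward overpriced → cash-and-carry (borrow at r, buy the stock and collect the dividends, short the forward).
Profit at T = |F_mkt − F*| = |489.13 − 470.5071| = S$18.62 per share

S$18.62 per share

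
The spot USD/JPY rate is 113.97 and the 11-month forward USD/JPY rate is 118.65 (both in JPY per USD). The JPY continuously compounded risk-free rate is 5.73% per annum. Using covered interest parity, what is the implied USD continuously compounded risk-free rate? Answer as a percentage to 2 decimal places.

F = S·e^((r_JPY − r_USD)T) ⇒ r_USD = r_JPY − ln(F/S)/T
ln(118.65/113.97) = 0.040243; /(11/12) = 0.043901
r_USD = 0.0573 − 0.043901 = 0.013399
r_USD = 1.34%

1.34%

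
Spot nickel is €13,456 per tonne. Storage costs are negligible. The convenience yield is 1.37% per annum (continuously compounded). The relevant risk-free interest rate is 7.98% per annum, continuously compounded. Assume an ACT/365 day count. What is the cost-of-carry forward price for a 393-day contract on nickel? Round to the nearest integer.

€14,449 per tonne

Net carry = r + u − y = 0.0798 + 0.0000 − 0.0137 = 0.0661
F = S·e^((r+u−y)T) = 13456 · e^(0.0661 × 393/365) = 13456 · e^0.071171
= 13456 × 1.073765 = €14,449 per tonne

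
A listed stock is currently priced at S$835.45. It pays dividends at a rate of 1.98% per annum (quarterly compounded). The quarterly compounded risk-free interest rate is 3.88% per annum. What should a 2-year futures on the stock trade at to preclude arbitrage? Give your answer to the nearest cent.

F = S · (1+r/4)^(4T) / (1+q/4)^(4T)
= 835.45 × 1.080286 / 1.040293 = 835.45 × 1.038444
F = S$867.57

S$867.57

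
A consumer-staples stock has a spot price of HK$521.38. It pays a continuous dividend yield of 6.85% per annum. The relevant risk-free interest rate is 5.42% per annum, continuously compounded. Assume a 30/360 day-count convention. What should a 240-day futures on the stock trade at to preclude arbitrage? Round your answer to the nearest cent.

F = S·e^((r − q)T) = 521.38 · e^((0.0542 − 0.0685) × 240/360)
= 521.38 · e^-0.009533 = 521.38 × 0.990512
F = HK$516.43

HK$516.43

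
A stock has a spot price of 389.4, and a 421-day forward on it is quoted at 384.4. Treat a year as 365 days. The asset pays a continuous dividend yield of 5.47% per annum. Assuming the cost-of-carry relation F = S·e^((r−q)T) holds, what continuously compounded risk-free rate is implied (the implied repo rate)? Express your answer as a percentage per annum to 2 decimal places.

4.35%

From F = S·e^((r−q)T): (r − q) = ln(F/S)/T
ln(384.4/389.4) = ln(0.987160) = -0.012923
(r − q) = -0.012923 / (421/365) = -0.011204
r = ln(F/S)/T + q = -0.011204 + 0.0547 = 0.043496
r = 4.35%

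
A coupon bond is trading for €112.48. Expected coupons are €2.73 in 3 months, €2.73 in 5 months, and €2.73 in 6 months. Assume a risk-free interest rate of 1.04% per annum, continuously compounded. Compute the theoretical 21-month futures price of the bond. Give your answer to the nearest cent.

PV(coupons) I = 2.73·e^(−0.0104·3/12) + 2.73·e^(−0.0104·5/12) + 2.73·e^(−0.0104·6/12)
I = 2.7229 + 2.7182 + 2.7158 = 8.1569
F = (S − I)·e^(rT) = (112.48 − 8.1569) · e^(0.0104·21/12)
= 104.3231 · e^0.018200 = 104.3231 × 1.018367 = €106.24

€106.24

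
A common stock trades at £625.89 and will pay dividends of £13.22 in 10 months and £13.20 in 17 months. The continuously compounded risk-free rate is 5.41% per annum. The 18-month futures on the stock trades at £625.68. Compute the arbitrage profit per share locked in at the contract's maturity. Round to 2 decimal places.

PV(dividends) I = 13.22·e^(−0.0541·10/12) + 13.20·e^(−0.0541·17/12) = 24.8634
Fair futures F* = (S − I)·e^(rT) = (625.89 − 24.8634)·e^0.081150 = 601.0266 × 1.084534 = 651.8338
Market £625.68 < fair 651.8338: forward underpriced → reverse cash-and-carry (short the stock, invest proceeds at r, pay the dividends, go long the forward).
Profit at T = |F_mkt − F*| = |625.68 − 651.8338| = £26.15 per share

£26.15 per share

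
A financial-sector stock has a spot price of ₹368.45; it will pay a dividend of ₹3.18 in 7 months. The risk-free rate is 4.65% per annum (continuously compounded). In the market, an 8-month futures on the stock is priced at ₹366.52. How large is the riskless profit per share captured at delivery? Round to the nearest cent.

₹10.34 per share

PV(dividends) I = 3.18·e^(−0.0465·7/12) = 3.0949
Fair futures F* = (S − I)·e^(rT) = (368.45 − 3.0949)·e^0.031000 = 365.3551 × 1.031486 = 376.8587
Market ₹366.52 < fair 376.8587: forward underpriced → reverse cash-and-carry (short the stock, invest proceeds at r, pay the dividends, go long the forward).
Profit at T = |F_mkt − F*| = |366.52 − 376.8587| = ₹10.34 per share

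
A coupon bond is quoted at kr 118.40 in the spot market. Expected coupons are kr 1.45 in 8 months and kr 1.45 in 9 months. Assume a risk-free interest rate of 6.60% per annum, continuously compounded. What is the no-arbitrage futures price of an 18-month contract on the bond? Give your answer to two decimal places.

kr 127.67

PV(coupons) I = 1.45·e^(−0.0660·8/12) + 1.45·e^(−0.0660·9/12)
I = 1.3876 + 1.3800 = 2.7676
F = (S − I)·e^(rT) = (118.40 − 2.7676) · e^(0.0660·18/12)
= 115.6324 · e^0.099000 = 115.6324 × 1.104066 = kr 127.67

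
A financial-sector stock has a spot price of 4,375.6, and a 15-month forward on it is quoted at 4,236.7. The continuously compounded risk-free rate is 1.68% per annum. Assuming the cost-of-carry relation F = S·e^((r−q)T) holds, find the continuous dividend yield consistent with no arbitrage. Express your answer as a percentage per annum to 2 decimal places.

4.26%

From F = S·e^((r−q)T): (r − q) = ln(F/S)/T
ln(4236.7/4375.6) = ln(0.968256) = -0.032259
(r − q) = -0.032259 / (15/12) = -0.025807
q = r − ln(F/S)/T = 0.0168 + 0.025807 = 0.042607
q = 4.26%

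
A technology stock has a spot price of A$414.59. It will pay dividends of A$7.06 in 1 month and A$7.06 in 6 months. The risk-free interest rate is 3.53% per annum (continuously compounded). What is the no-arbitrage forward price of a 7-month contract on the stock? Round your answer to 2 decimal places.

A$408.95

PV(dividends) I = 7.06·e^(−0.0353·1/12) + 7.06·e^(−0.0353·6/12)
I = 7.0393 + 6.9365 = 13.9758
F = (S − I)·e^(rT) = (414.59 − 13.9758) · e^(0.0353·7/12)
= 400.6142 · e^0.020592 = 400.6142 × 1.020805 = A$408.95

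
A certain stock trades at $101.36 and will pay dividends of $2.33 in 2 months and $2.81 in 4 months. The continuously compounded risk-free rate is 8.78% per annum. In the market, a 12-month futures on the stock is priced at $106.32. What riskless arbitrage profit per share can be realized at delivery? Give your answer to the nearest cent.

$1.14 per share

PV(dividends) I = 2.33·e^(−0.0878·2/12) + 2.81·e^(−0.0878·4/12) = 5.0251
Fair futures F* = (S − I)·e^(rT) = (101.36 − 5.0251)·e^0.087800 = 96.3349 × 1.091770 = 105.1756
Market $106.32 > fair 105.1756: forward overpriced → cash-and-carry (borrow at r, buy the stock and collect the dividends, short the forward).
Profit at T = |F_mkt − F*| = |106.32 − 105.1756| = $1.14 per share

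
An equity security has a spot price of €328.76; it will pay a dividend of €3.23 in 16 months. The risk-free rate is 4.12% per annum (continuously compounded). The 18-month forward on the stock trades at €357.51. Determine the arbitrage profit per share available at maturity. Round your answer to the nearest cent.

€11.04 per share

PV(dividends) I = 3.23·e^(−0.0412·16/12) = 3.0574
Fair forward F* = (S − I)·e^(rT) = (328.76 − 3.0574)·e^0.061800 = 325.7026 × 1.063750 = 346.4661
Market €357.51 > fair 346.4661: forward overpriced → cash-and-carry (borrow at r, buy the stock and collect the dividends, short the forward).
Profit at T = |F_mkt − F*| = |357.51 − 346.4661| = €11.04 per share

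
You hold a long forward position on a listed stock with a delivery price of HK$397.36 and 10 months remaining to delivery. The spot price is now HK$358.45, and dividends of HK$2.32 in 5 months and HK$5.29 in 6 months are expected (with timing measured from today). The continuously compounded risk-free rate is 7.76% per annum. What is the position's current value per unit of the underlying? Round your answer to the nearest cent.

-HK$21.36

PV(remaining dividends) I = 2.32·e^(−0.0776·5/12) + 5.29·e^(−0.0776·6/12) = 7.3349
Current forward F = (S − I)·e^(rT) = (358.45 − 7.3349)·e^(0.0776·10/12) = 351.1151 × 1.066803 = 374.5706
Value (long) = (F − K)·e^(−rT) = (374.5706 − 397.36) × 0.937380 = -21.3623
Value = -HK$21.36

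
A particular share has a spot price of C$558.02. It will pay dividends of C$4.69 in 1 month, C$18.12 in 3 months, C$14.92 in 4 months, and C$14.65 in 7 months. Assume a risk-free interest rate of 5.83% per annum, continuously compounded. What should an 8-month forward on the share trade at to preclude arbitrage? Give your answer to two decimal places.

C$526.78

PV(dividends) I = 4.69·e^(−0.0583·1/12) + 18.12·e^(−0.0583·3/12) + 14.92·e^(−0.0583·4/12) + 14.65·e^(−0.0583·7/12)
I = 4.6673 + 17.8578 + 14.6329 + 14.1602 = 51.3182
F = (S − I)·e^(rT) = (558.02 − 51.3182) · e^(0.0583·8/12)
= 506.7018 · e^0.038867 = 506.7018 × 1.039632 = C$526.78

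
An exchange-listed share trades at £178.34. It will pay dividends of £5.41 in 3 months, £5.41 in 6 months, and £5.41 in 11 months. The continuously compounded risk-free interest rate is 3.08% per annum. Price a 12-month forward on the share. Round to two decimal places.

PV(dividends) I = 5.41·e^(−0.0308·3/12) + 5.41·e^(−0.0308·6/12) + 5.41·e^(−0.0308·11/12)
I = 5.3685 + 5.3273 + 5.2594 = 15.9552
F = (S − I)·e^(rT) = (178.34 − 15.9552) · e^(0.0308·12/12)
= 162.3848 · e^0.030800 = 162.3848 × 1.031279 = £167.46

£167.46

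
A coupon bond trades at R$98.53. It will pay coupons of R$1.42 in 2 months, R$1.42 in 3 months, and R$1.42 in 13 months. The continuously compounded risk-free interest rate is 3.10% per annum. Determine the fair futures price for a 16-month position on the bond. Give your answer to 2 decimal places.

R$98.32

PV(coupons) I = 1.42·e^(−0.0310·2/12) + 1.42·e^(−0.0310·3/12) + 1.42·e^(−0.0310·13/12)
I = 1.4127 + 1.4090 + 1.3731 = 4.1948
F = (S − I)·e^(rT) = (98.53 − 4.1948) · e^(0.0310·16/12)
= 94.3352 · e^0.041333 = 94.3352 × 1.042199 = R$98.32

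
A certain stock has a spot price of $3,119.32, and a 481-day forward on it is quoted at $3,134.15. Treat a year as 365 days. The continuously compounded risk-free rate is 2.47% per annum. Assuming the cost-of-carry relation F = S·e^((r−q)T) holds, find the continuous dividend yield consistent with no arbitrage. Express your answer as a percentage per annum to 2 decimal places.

From F = S·e^((r−q)T): (r − q) = ln(F/S)/T
ln(3134.15/3119.32) = ln(1.004754) = 0.004743
(r − q) = 0.004743 / (481/365) = 0.003599
q = r − ln(F/S)/T = 0.0247 − 0.003599 = 0.021101
q = 2.11%

2.11%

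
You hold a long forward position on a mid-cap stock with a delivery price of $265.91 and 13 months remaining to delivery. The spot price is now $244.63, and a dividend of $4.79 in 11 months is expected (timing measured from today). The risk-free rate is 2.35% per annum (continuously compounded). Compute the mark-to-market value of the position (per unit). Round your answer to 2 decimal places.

PV(remaining dividends) I = 4.79·e^(−0.0235·11/12) = 4.6879
Current forward F = (S − I)·e^(rT) = (244.63 − 4.6879)·e^(0.0235·13/12) = 239.9421 × 1.025785 = 246.1290
Value (long) = (F − K)·e^(−rT) = (246.1290 − 265.91) × 0.974863 = -19.2838
Value = -$19.28

-$19.28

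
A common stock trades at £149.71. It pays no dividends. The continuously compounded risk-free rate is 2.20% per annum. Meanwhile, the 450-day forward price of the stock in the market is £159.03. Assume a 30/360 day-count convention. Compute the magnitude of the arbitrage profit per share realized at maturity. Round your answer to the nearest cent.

£5.15 per share

Fair forward: F* = S·e^(carry·T), with carry = r = 0.0220
F* = 149.71 · e^(0.0220 × 450/360) = 149.71 · e^0.027500 = 149.71 × 1.027882 = £153.8842
Market £159.03 > fair £153.8842: forward overpriced → cash-and-carry (buy spot, short the forward).
At maturity, profit = |F_mkt − F*| = |159.03 − 153.8842| = £5.15 per share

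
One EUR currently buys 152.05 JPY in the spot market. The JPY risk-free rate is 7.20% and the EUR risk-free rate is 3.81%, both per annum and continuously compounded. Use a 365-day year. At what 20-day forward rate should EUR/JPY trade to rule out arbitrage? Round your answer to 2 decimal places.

F = S·e^((r_JPY − r_EUR)T) = 152.05 · e^((0.0720 − 0.0381) × 20/365)
= 152.05 · e^0.001858 = 152.05 × 1.001860
F = 152.33 JPY per EUR

152.33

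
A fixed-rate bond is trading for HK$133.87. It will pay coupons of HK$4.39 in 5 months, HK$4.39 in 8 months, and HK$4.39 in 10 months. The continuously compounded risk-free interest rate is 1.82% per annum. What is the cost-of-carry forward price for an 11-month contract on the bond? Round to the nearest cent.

HK$122.89

PV(coupons) I = 4.39·e^(−0.0182·5/12) + 4.39·e^(−0.0182·8/12) + 4.39·e^(−0.0182·10/12)
I = 4.3568 + 4.3371 + 4.3239 = 13.0178
F = (S − I)·e^(rT) = (133.87 − 13.0178) · e^(0.0182·11/12)
= 120.8522 · e^0.016683 = 120.8522 × 1.016823 = HK$122.89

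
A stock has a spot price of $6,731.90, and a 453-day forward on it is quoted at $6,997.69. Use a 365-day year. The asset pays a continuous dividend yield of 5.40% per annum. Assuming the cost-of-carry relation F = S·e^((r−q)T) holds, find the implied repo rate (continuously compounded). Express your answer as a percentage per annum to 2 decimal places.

8.52%

From F = S·e^((r−q)T): (r − q) = ln(F/S)/T
ln(6997.69/6731.90) = ln(1.039482) = 0.038723
(r − q) = 0.038723 / (453/365) = 0.031201
r = ln(F/S)/T + q = 0.031201 + 0.0540 = 0.085201
r = 8.52%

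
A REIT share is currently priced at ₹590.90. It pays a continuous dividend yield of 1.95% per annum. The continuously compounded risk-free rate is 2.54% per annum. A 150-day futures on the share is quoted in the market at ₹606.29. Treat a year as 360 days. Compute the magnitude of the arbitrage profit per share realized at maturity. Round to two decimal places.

₹13.94 per share

Fair futures: F* = S·e^(carry·T), with carry = (r − q) = 0.0254 − 0.0195 = 0.0059
F* = 590.90 · e^(0.0059 × 150/360) = 590.90 · e^0.002458 = 590.90 × 1.002461 = ₹592.3542
Market ₹606.29 > fair ₹592.3542: forward overpriced → cash-and-carry (buy spot, short the forward).
At maturity, profit = |F_mkt − F*| = |606.29 − 592.3542| = ₹13.94 per share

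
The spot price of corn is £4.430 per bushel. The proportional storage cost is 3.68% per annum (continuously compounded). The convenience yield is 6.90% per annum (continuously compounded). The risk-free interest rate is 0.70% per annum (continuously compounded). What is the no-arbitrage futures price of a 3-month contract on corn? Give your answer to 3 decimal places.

£4.402 per bushel

Net carry = r + u − y = 0.0070 + 0.0368 − 0.0690 = -0.0252
F = S·e^((r+u−y)T) = 4.430 · e^(-0.0252 × 3/12) = 4.430 · e^-0.006300
= 4.430 × 0.993720 = £4.402 per bushel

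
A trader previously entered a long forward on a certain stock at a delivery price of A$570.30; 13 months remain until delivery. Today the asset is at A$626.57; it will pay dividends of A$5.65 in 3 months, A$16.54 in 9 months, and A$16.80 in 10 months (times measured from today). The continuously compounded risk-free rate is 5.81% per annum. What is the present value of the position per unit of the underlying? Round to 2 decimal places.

PV(remaining dividends) I = 5.65·e^(−0.0581·3/12) + 16.54·e^(−0.0581·9/12) + 16.80·e^(−0.0581·10/12) = 37.4093
Current forward F = (S − I)·e^(rT) = (626.57 − 37.4093)·e^(0.0581·13/12) = 589.1607 × 1.064965 = 627.4355
Value (long) = (F − K)·e^(−rT) = (627.4355 − 570.30) × 0.938998 = 53.6501
Value = A$53.65

A$53.65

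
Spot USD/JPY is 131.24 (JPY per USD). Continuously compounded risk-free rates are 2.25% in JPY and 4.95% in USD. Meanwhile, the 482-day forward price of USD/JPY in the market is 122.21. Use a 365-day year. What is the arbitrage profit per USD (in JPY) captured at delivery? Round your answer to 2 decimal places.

Fair forward: F* = S·e^(carry·T), with carry = (r_JPY − r_USD) = 0.0225 − 0.0495 = -0.0270
F* = 131.24 · e^(-0.0270 × 482/365) = 131.24 · e^-0.035655 = 131.24 × 0.964973 = 126.6431
Market 122.21 < fair 126.6431: forward underpriced → reverse cash-and-carry (short spot, go long the forward).
At maturity, profit = |F_mkt − F*| = |122.21 − 126.6431| = 4.43 per USD (in JPY)

4.43 per USD (in JPY)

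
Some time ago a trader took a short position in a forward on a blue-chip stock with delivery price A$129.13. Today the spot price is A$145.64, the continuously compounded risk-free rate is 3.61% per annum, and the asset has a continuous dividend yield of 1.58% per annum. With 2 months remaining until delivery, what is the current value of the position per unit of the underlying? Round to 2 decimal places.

Current fair forward for the remaining 2 months: F = S·e^((r − q)·T), (r − q) = 0.0361 − 0.0158 = 0.0203
F = 145.64 · e^(0.0203 × 2/12) = 145.64 × 1.003389 = 146.1336
Value of long forward = (F − K)·e^(−rT) = (146.1336 − 129.13) · e^(−0.0361·2/12)
= 17.0036 × 0.994001 = 16.90
Short position value = −(long value) = -A$16.90

-A$16.90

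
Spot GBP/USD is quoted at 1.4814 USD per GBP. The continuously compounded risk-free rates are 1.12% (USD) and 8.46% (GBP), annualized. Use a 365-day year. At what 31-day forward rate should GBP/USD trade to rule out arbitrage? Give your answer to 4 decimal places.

1.4722

F = S·e^((r_USD − r_GBP)T) = 1.4814 · e^((0.0112 − 0.0846) × 31/365)
= 1.4814 · e^-0.006234 = 1.4814 × 0.993785
F = 1.4722 USD per GBP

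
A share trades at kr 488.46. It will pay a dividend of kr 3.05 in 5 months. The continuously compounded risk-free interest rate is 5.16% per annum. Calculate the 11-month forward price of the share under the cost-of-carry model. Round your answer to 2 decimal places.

PV(dividends) I = 3.05·e^(−0.0516·5/12)
I = 2.9851
F = (S − I)·e^(rT) = (488.46 − 2.9851) · e^(0.0516·11/12)
= 485.4749 · e^0.047300 = 485.4749 × 1.048436 = kr 508.99

kr 508.99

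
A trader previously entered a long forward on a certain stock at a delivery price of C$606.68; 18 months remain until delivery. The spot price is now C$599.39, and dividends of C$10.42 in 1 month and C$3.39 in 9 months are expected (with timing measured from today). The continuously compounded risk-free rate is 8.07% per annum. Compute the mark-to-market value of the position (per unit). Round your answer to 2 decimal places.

C$48.34

PV(remaining dividends) I = 10.42·e^(−0.0807·1/12) + 3.39·e^(−0.0807·9/12) = 13.5411
Current forward F = (S − I)·e^(rT) = (599.39 − 13.5411)·e^(0.0807·18/12) = 585.8489 × 1.128681 = 661.2365
Value (long) = (F − K)·e^(−rT) = (661.2365 − 606.68) × 0.885990 = 48.3365
Value = C$48.34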